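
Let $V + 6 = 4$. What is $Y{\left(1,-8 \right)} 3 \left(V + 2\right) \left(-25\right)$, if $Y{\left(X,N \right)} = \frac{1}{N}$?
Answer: $0$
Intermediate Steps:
$V = -2$ ($V = -6 + 4 = -2$)
$Y{\left(1,-8 \right)} 3 \left(V + 2\right) \left(-25\right) = \frac{3 \left(-2 + 2\right)}{-8} \left(-25\right) = - \frac{3 \cdot 0}{8} \left(-25\right) = \left(- \frac{1}{8}\right) 0 \left(-25\right) = 0 \left(-25\right) = 0$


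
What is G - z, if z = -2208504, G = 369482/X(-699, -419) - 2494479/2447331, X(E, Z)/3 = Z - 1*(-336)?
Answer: 448308423175121/203128473 ≈ 2.2070e+6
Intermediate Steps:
X(E, Z) = 1008 + 3*Z (X(E, Z) = 3*(Z - 1*(-336)) = 3*(Z + 336) = 3*(336 + Z) = 1008 + 3*Z)
G = -301621959271/203128473 (G = 369482/(1008 + 3*(-419)) - 2494479/2447331 = 369482/(1008 - 1257) - 2494479*1/2447331 = 369482/(-249) - 831493/815777 = 369482*(-1/249) - 831493/815777 = -369482/249 - 831493/815777 = -301621959271/203128473 ≈ -1484.9)
G - z = -301621959271/203128473 - 1*(-2208504) = -301621959271/203128473 + 2208504 = 448308423175121/203128473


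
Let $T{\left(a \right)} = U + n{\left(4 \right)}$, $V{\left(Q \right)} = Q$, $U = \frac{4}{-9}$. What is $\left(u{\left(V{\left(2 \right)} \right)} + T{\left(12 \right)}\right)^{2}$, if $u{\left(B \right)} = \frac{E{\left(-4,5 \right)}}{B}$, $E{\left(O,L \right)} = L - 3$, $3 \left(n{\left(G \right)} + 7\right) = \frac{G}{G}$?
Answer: $\frac{3025}{81} \approx 37.346$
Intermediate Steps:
$U = - \frac{4}{9}$ ($U = 4 \left(- \frac{1}{9}\right) = - \frac{4}{9} \approx -0.44444$)
$n{\left(G \right)} = - \frac{20}{3}$ ($n{\left(G \right)} = -7 + \frac{G \frac{1}{G}}{3} = -7 + \frac{1}{3} \cdot 1 = -7 + \frac{1}{3} = - \frac{20}{3}$)
$E{\left(O,L \right)} = -3 + L$
$u{\left(B \right)} = \frac{2}{B}$ ($u{\left(B \right)} = \frac{-3 + 5}{B} = \frac{2}{B}$)
$T{\left(a \right)} = - \frac{64}{9}$ ($T{\left(a \right)} = - \frac{4}{9} - \frac{20}{3} = - \frac{64}{9}$)
$\left(u{\left(V{\left(2 \right)} \right)} + T{\left(12 \right)}\right)^{2} = \left(\frac{2}{2} - \frac{64}{9}\right)^{2} = \left(2 \cdot \frac{1}{2} - \frac{64}{9}\right)^{2} = \left(1 - \frac{64}{9}\right)^{2} = \left(- \frac{55}{9}\right)^{2} = \frac{3025}{81}$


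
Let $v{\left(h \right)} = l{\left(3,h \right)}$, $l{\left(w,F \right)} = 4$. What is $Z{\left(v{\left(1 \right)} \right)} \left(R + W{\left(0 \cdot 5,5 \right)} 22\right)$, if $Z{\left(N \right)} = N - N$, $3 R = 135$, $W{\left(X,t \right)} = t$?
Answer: $0$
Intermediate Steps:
$R = 45$ ($R = \frac{1}{3} \cdot 135 = 45$)
$v{\left(h \right)} = 4$
$Z{\left(N \right)} = 0$
$Z{\left(v{\left(1 \right)} \right)} \left(R + W{\left(0 \cdot 5,5 \right)} 22\right) = 0 \left(45 + 5 \cdot 22\right) = 0 \left(45 + 110\right) = 0 \cdot 155 = 0$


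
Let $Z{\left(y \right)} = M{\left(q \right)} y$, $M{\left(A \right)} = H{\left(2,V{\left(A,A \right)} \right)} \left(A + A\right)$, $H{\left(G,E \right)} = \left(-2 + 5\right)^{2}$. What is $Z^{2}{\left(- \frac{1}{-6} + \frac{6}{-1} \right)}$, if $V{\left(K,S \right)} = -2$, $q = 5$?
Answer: $275625$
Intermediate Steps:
$H{\left(G,E \right)} = 9$ ($H{\left(G,E \right)} = 3^{2} = 9$)
$M{\left(A \right)} = 18 A$ ($M{\left(A \right)} = 9 \left(A + A\right) = 9 \cdot 2 A = 18 A$)
$Z{\left(y \right)} = 90 y$ ($Z{\left(y \right)} = 18 \cdot 5 y = 90 y$)
$Z^{2}{\left(- \frac{1}{-6} + \frac{6}{-1} \right)} = \left(90 \left(- \frac{1}{-6} + \frac{6}{-1}\right)\right)^{2} = \left(90 \left(\left(-1\right) \left(- \frac{1}{6}\right) + 6 \left(-1\right)\right)\right)^{2} = \left(90 \left(\frac{1}{6} - 6\right)\right)^{2} = \left(90 \left(- \frac{35}{6}\right)\right)^{2} = \left(-525\right)^{2} = 275625$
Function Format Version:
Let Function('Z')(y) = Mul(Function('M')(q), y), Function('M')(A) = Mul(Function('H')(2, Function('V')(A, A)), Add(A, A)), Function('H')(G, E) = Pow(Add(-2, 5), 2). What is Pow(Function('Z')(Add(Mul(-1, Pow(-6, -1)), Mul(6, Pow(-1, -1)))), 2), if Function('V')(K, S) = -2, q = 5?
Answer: 275625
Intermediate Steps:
Function('H')(G, E) = 9 (Function('H')(G, E) = Pow(3, 2) = 9)
Function('M')(A) = Mul(18, A) (Function('M')(A) = Mul(9, Add(A, A)) = Mul(9, Mul(2, A)) = Mul(18, A))
Function('Z')(y) = Mul(90, y) (Function('Z')(y) = Mul(Mul(18, 5), y) = Mul(90, y))
Pow(Function('Z')(Add(Mul(-1, Pow(-6, -1)), Mul(6, Pow(-1, -1)))), 2) = Pow(Mul(90, Add(Mul(-1, Pow(-6, -1)), Mul(6, Pow(-1, -1)))), 2) = Pow(Mul(90, Add(Mul(-1, Rational(-1, 6)), Mul(6, -1))), 2) = Pow(Mul(90, Add(Rational(1, 6), -6)), 2) = Pow(Mul(90, Rational(-35, 6)), 2) = Pow(-525, 2) = 275625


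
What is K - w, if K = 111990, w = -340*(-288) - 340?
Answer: 14410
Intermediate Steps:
w = 97580 (w = 97920 - 340 = 97580)
K - w = 111990 - 1*97580 = 111990 - 97580 = 14410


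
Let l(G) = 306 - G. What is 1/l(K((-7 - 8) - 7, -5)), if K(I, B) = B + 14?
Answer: 1/297 ≈ 0.0033670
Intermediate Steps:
K(I, B) = 14 + B
1/l(K((-7 - 8) - 7, -5)) = 1/(306 - (14 - 5)) = 1/(306 - 1*9) = 1/(306 - 9) = 1/297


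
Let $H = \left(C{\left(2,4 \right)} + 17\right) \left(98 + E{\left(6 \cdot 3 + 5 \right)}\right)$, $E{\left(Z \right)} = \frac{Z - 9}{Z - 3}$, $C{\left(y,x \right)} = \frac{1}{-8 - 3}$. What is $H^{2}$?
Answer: $\frac{8425587681}{3025} \approx 2.7853 \cdot 10^{6}$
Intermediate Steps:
$C{\left(y,x \right)} = - \frac{1}{11}$ ($C{\left(y,x \right)} = \frac{1}{-11} = - \frac{1}{11}$)
$E{\left(Z \right)} = \frac{-9 + Z}{-3 + Z}$
$H = \frac{91791}{55}$ ($H = \left(- \frac{1}{11} + 17\right) \left(98 + \frac{-9 + \left(6 \cdot 3 + 5\right)}{-3 + \left(6 \cdot 3 + 5\right)}\right) = \frac{186 \left(98 + \frac{-9 + \left(18 + 5\right)}{-3 + \left(18 + 5\right)}\right)}{11} = \frac{186 \left(98 + \frac{-9 + 23}{-3 + 23}\right)}{11} = \frac{186 \left(98 + \frac{1}{20} \cdot 14\right)}{11} = \frac{186 \left(98 + \frac{7}{10}\right)}{11} = \frac{186}{11} \cdot \frac{987}{10} = \frac{91791}{55} \approx 1668.9$)
$H^{2} = \left(\frac{91791}{55}\right)^{2} = \frac{8425587681}{3025}$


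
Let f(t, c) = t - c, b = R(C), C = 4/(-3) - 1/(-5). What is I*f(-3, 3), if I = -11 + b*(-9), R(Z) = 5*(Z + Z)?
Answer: -546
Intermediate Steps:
C = -17/15 (C = 4*(-⅓) - 1*(-⅕) = -4/3 + ⅕ = -17/15 ≈ -1.1333)
R(Z) = 10*Z (R(Z) = 5*(2*Z) = 10*Z)
b = -34/3 (b = 10*(-17/15) = -34/3 ≈ -11.333)
I = 91 (I = -11 - 34/3*(-9) = -11 + 102 = 91)
I*f(-3, 3) = 91*(-3 - 1*3) = 91*(-3 - 3) = 91*(-6) = -546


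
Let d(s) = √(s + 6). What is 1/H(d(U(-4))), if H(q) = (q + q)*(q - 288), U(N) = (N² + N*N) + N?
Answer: -1/165820 - 36*√34/704735 ≈ -0.00030389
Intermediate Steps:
U(N) = N + 2*N² (U(N) = (N² + N²) + N = 2*N² + N = N + 2*N²)
d(s) = √(6 + s)
H(q) = 2*q*(-288 + q) (H(q) = (2*q)*(-288 + q) = 2*q*(-288 + q))
1/H(d(U(-4))) = 1/(2*√(6 - 4*(1 + 2*(-4)))*(-288 + √(6 - 4*(1 + 2*(-4))))) = 1/(2*√(6 - 4*(1 - 8))*(-288 + √(6 - 4*(1 - 8)))) = 1/(2*√(6 - 4*(-7))*(-288 + √(6 - 4*(-7)))) = 1/(2*√(6 + 28)*(-288 + √(6 + 28))) = 1/(2*√34*(-288 + √34)) = √34/(68*(-288 + √34))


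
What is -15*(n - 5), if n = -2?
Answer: 105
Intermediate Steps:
-15*(n - 5) = -15*(-2 - 5) = -15*(-7) = 105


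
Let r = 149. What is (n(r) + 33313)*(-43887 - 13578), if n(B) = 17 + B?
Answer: -1923870735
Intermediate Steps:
(n(r) + 33313)*(-43887 - 13578) = ((17 + 149) + 33313)*(-43887 - 13578) = (166 + 33313)*(-57465) = 33479*(-57465) = -1923870735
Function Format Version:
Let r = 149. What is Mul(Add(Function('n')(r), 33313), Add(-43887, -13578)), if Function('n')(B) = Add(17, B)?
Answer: -1923870735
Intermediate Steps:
Mul(Add(Function('n')(r), 33313), Add(-43887, -13578)) = Mul(Add(Add(17, 149), 33313), Add(-43887, -13578)) = Mul(Add(166, 33313), -57465) = Mul(33479, -57465) = -1923870735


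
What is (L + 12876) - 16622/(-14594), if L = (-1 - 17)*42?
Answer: 88447951/7297 ≈ 12121.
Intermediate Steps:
L = -756 (L = -18*42 = -756)
(L + 12876) - 16622/(-14594) = (-756 + 12876) - 16622/(-14594) = 12120 - 16622*(-1/14594) = 12120 + 8311/7297 = 88447951/7297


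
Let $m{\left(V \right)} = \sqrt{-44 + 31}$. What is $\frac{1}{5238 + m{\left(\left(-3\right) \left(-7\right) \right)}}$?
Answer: $\frac{5238}{27436657} - \frac{i \sqrt{13}}{27436657} \approx 0.00019091 - 1.3141 \cdot 10^{-7} i$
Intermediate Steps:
$m{\left(V \right)} = i \sqrt{13}$ ($m{\left(V \right)} = \sqrt{-13} = i \sqrt{13}$)
$\frac{1}{5238 + m{\left(\left(-3\right) \left(-7\right) \right)}} = \frac{1}{5238 + i \sqrt{13}}$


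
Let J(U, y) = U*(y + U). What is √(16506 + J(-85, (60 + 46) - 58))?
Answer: √19651 ≈ 140.18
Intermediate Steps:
J(U, y) = U*(U + y)
√(16506 + J(-85, (60 + 46) - 58)) = √(16506 - 85*(-85 + ((60 + 46) - 58))) = √(16506 - 85*(-85 + (106 - 58))) = √(16506 - 85*(-85 + 48)) = √(16506 - 85*(-37)) = √(16506 + 3145) = √19651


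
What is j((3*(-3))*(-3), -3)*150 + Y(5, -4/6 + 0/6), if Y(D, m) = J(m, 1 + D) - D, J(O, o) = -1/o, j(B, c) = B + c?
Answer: 21569/6 ≈ 3594.8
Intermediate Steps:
Y(D, m) = -D - 1/(1 + D) (Y(D, m) = -1/(1 + D) - D = -D - 1/(1 + D))
j((3*(-3))*(-3), -3)*150 + Y(5, -4/6 + 0/6) = ((3*(-3))*(-3) - 3)*150 + (-1 - 1*5*(1 + 5))/(1 + 5) = (-9*(-3) - 3)*150 + (-1 - 1*5*6)/6 = (27 - 3)*150 + (-1 - 30)/6 = 24*150 + (⅙)*(-31) = 3600 - 31/6 = 21569/6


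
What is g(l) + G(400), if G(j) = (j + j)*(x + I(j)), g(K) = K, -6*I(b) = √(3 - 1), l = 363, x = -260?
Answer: -207637 - 400*√2/3 ≈ -2.0783e+5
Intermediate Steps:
I(b) = -√2/6 (I(b) = -√(3 - 1)/6 = -√2/6)
G(j) = 2*j*(-260 - √2/6) (G(j) = (j + j)*(-260 - √2/6) = (2*j)*(-260 - √2/6) = 2*j*(-260 - √2/6))
g(l) + G(400) = 363 - ⅓*400*(1560 + √2) = 363 + (-208000 - 400*√2/3) = -207637 - 400*√2/3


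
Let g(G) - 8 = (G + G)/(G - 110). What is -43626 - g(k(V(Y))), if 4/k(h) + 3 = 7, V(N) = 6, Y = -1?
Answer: -4756104/109 ≈ -43634.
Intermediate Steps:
k(h) = 1 (k(h) = 4/(-3 + 7) = 4/4 = 4*(1/4) = 1)
g(G) = 8 + 2*G/(-110 + G) (g(G) = 8 + (G + G)/(G - 110) = 8 + (2*G)/(-110 + G) = 8 + 2*G/(-110 + G))
-43626 - g(k(V(Y))) = -43626 - 10*(-88 + 1)/(-110 + 1) = -43626 - 10*(-87)/(-109) = -43626 - 10*(-1)*(-87)/109 = -43626 - 1*870/109 = -43626 - 870/109 = -4756104/109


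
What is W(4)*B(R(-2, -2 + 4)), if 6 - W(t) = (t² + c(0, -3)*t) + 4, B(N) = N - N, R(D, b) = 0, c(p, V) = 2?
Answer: 0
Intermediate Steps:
B(N) = 0
W(t) = 2 - t² - 2*t (W(t) = 6 - ((t² + 2*t) + 4) = 6 - (4 + t² + 2*t) = 6 + (-4 - t² - 2*t) = 2 - t² - 2*t)
W(4)*B(R(-2, -2 + 4)) = (2 - 1*4² - 2*4)*0 = (2 - 1*16 - 8)*0 = (2 - 16 - 8)*0 = -22*0 = 0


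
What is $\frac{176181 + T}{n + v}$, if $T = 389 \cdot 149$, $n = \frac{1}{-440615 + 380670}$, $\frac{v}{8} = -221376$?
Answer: $- \frac{14035642190}{106163074561} \approx -0.13221$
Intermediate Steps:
$v = -1771008$ ($v = 8 \left(-221376\right) = -1771008$)
$n = - \frac{1}{59945}$ ($n = \frac{1}{-59945} = - \frac{1}{59945} \approx -1.6682 \cdot 10^{-5}$)
$T = 57961$
$\frac{176181 + T}{n + v} = \frac{176181 + 57961}{- \frac{1}{59945} - 1771008} = \frac{234142}{- \frac{106163074561}{59945}} = 234142 \left(- \frac{59945}{106163074561}\right) = - \frac{14035642190}{106163074561}$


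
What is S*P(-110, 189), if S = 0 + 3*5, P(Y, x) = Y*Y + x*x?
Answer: 717315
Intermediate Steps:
P(Y, x) = Y**2 + x**2
S = 15 (S = 0 + 15 = 15)
S*P(-110, 189) = 15*((-110)**2 + 189**2) = 15*(12100 + 35721) = 15*47821 = 717315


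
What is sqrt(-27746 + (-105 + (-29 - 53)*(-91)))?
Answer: I*sqrt(20389) ≈ 142.79*I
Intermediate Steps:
sqrt(-27746 + (-105 + (-29 - 53)*(-91))) = sqrt(-27746 + (-105 - 82*(-91))) = sqrt(-27746 + (-105 + 7462)) = sqrt(-27746 + 7357) = sqrt(-20389) = I*sqrt(20389)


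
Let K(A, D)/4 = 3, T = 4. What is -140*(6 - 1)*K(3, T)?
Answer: -8400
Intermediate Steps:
K(A, D) = 12 (K(A, D) = 4*3 = 12)
-140*(6 - 1)*K(3, T) = -140*(6 - 1)*12 = -700*12 = -140*60 = -8400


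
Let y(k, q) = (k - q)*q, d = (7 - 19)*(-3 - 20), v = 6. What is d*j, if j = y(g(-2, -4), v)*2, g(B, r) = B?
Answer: -26496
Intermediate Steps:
d = 276 (d = -12*(-23) = 276)
y(k, q) = q*(k - q)
j = -96 (j = (6*(-2 - 1*6))*2 = (6*(-2 - 6))*2 = (6*(-8))*2 = -48*2 = -96)
d*j = 276*(-96) = -26496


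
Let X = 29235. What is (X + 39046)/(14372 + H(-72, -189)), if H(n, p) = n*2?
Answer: 68281/14228 ≈ 4.7991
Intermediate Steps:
H(n, p) = 2*n
(X + 39046)/(14372 + H(-72, -189)) = (29235 + 39046)/(14372 + 2*(-72)) = 68281/(14372 - 144) = 68281/14228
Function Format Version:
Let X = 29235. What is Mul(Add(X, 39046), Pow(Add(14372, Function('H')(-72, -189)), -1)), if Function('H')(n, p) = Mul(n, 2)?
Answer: Rational(68281, 14228) ≈ 4.7991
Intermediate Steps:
Function('H')(n, p) = Mul(2, n)
Mul(Add(X, 39046), Pow(Add(14372, Function('H')(-72, -189)), -1)) = Mul(Add(29235, 39046), Pow(Add(14372, Mul(2, -72)), -1)) = Mul(68281, Pow(Add(14372, -144), -1)) = Mul(68281, Pow(14228, -1)) = Mul(68281, Rational(1, 14228)) = Rational(68281, 14228)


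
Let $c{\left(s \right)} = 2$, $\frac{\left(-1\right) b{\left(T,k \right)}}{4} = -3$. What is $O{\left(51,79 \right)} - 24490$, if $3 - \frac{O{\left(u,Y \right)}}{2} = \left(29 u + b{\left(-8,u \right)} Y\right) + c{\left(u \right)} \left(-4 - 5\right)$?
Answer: $-29302$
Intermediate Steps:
$b{\left(T,k \right)} = 12$ ($b{\left(T,k \right)} = \left(-4\right) \left(-3\right) = 12$)
$O{\left(u,Y \right)} = 42 - 58 u - 24 Y$ ($O{\left(u,Y \right)} = 6 - 2 \left(\left(29 u + 12 Y\right) + 2 \left(-4 - 5\right)\right) = 6 - 2 \left(\left(12 Y + 29 u\right) + 2 \left(-9\right)\right) = 6 - 2 \left(\left(12 Y + 29 u\right) - 18\right) = 6 - 2 \left(-18 + 12 Y + 29 u\right) = 6 - \left(-36 + 24 Y + 58 u\right) = 42 - 58 u - 24 Y$)
$O{\left(51,79 \right)} - 24490 = \left(42 - 2958 - 1896\right) - 24490 = -4812 - 24490 = -29302$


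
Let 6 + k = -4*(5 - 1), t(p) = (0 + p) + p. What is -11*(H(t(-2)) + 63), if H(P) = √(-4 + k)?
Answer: -693 - 11*I*√26 ≈ -693.0 - 56.089*I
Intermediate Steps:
t(p) = 2*p (t(p) = p + p = 2*p)
k = -22 (k = -6 - 4*(5 - 1) = -6 - 4*4 = -6 - 16 = -22)
H(P) = I*√26 (H(P) = √(-4 - 22) = √(-26) = I*√26)
-11*(H(t(-2)) + 63) = -11*(I*√26 + 63) = -11*(63 + I*√26) = -693 - 11*I*√26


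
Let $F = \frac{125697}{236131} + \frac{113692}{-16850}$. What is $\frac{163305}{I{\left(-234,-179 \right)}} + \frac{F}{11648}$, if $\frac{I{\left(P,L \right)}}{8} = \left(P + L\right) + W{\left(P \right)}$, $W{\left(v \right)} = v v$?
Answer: $\frac{472352747173718857}{1259267189229795200} \approx 0.3751$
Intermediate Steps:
$W{\left(v \right)} = v^{2}$
$I{\left(P,L \right)} = 8 L + 8 P + 8 P^{2}$ ($I{\left(P,L \right)} = 8 \left(\left(P + L\right) + P^{2}\right) = 8 \left(\left(L + P\right) + P^{2}\right) = 8 \left(L + P + P^{2}\right) = 8 L + 8 P + 8 P^{2}$)
$F = - \frac{12364105601}{1989403675}$ ($F = 125697 \cdot \frac{1}{236131} + 113692 \left(- \frac{1}{16850}\right) = \frac{125697}{236131} - \frac{56846}{8425} = - \frac{12364105601}{1989403675} \approx -6.215$)
$\frac{163305}{I{\left(-234,-179 \right)}} + \frac{F}{11648} = \frac{163305}{8 \left(-179\right) + 8 \left(-234\right) + 8 \left(-234\right)^{2}} - \frac{12364105601}{1989403675 \cdot 11648} = \frac{163305}{-1432 - 1872 + 8 \cdot 54756} - \frac{12364105601}{23172574006400} = \frac{163305}{-1432 - 1872 + 438048} - \frac{12364105601}{23172574006400} = \frac{163305}{434744} - \frac{12364105601}{23172574006400} = \frac{472352747173718857}{1259267189229795200}$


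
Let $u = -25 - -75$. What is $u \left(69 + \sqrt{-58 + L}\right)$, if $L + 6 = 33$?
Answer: $3450 + 50 i \sqrt{31} \approx 3450.0 + 278.39 i$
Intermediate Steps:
$L = 27$ ($L = -6 + 33 = 27$)
$u = 50$ ($u = -25 + 75 = 50$)
$u \left(69 + \sqrt{-58 + L}\right) = 50 \left(69 + \sqrt{-58 + 27}\right) = 50 \left(69 + \sqrt{-31}\right) = 50 \left(69 + i \sqrt{31}\right) = 3450 + 50 i \sqrt{31}$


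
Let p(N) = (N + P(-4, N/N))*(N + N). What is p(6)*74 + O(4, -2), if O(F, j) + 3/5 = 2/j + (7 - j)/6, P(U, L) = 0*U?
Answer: 53279/10 ≈ 5327.9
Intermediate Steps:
P(U, L) = 0
p(N) = 2*N² (p(N) = (N + 0)*(N + N) = N*(2*N) = 2*N²)
O(F, j) = 17/30 + 2/j - j/6 (O(F, j) = -⅗ + (2/j + (7 - j)/6) = -⅗ + (2/j + (7 - j)*(⅙)) = -⅗ + (2/j + (7/6 - j/6)) = -⅗ + (7/6 + 2/j - j/6) = 17/30 + 2/j - j/6)
p(6)*74 + O(4, -2) = (2*6²)*74 + (17/30 + 2/(-2) - ⅙*(-2)) = (2*36)*74 + (17/30 + 2*(-½) + ⅓) = 72*74 + (17/30 - 1 + ⅓) = 5328 - ⅒ = 53279/10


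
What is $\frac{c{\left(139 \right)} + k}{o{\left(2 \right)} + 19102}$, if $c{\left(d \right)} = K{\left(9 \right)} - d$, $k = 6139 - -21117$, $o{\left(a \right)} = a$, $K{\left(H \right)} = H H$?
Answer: $\frac{4533}{3184} \approx 1.4237$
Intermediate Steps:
$K{\left(H \right)} = H^{2}$
$k = 27256$ ($k = 6139 + 21117 = 27256$)
$c{\left(d \right)} = 81 - d$ ($c{\left(d \right)} = 9^{2} - d = 81 - d$)
$\frac{c{\left(139 \right)} + k}{o{\left(2 \right)} + 19102} = \frac{\left(81 - 139\right) + 27256}{2 + 19102} = \frac{\left(81 - 139\right) + 27256}{19104} = \left(-58 + 27256\right) \frac{1}{19104} = 27198 \cdot \frac{1}{19104} = \frac{4533}{3184}$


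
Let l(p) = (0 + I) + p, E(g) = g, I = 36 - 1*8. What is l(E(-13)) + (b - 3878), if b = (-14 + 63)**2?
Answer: -1462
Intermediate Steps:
I = 28 (I = 36 - 8 = 28)
b = 2401 (b = 49**2 = 2401)
l(p) = 28 + p (l(p) = (0 + 28) + p = 28 + p)
l(E(-13)) + (b - 3878) = (28 - 13) + (2401 - 3878) = 15 - 1477 = -1462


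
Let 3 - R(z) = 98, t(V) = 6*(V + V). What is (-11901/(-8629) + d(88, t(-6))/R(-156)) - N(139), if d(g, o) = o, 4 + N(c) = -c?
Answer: 118976848/819755 ≈ 145.14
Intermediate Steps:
N(c) = -4 - c
t(V) = 12*V (t(V) = 6*(2*V) = 12*V)
R(z) = -95 (R(z) = 3 - 1*98 = 3 - 98 = -95)
(-11901/(-8629) + d(88, t(-6))/R(-156)) - N(139) = (-11901/(-8629) + (12*(-6))/(-95)) - (-4 - 1*139) = (-11901*(-1/8629) - 72*(-1/95)) - (-4 - 139) = (11901/8629 + 72/95) - 1*(-143) = 1751883/819755 + 143 = 118976848/819755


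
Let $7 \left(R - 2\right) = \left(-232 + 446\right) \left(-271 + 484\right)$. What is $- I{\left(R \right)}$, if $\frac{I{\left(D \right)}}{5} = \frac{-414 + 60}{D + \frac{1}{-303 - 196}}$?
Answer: $\frac{6182610}{22752397} \approx 0.27173$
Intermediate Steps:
$R = \frac{45596}{7}$ ($R = 2 + \frac{\left(-232 + 446\right) \left(-271 + 484\right)}{7} = 2 + \frac{214 \cdot 213}{7} = 2 + \frac{1}{7} \cdot 45582 = 2 + \frac{45582}{7} = \frac{45596}{7} \approx 6513.7$)
$I{\left(D \right)} = - \frac{1770}{- \frac{1}{499} + D}$ ($I{\left(D \right)} = 5 \frac{-414 + 60}{D + \frac{1}{-303 - 196}} = 5 \left(- \frac{354}{D + \frac{1}{-499}}\right) = 5 \left(- \frac{354}{D - \frac{1}{499}}\right) = 5 \left(- \frac{354}{- \frac{1}{499} + D}\right) = - \frac{1770}{- \frac{1}{499} + D}$)
$- I{\left(R \right)} = - \frac{-883230}{-1 + 499 \cdot \frac{45596}{7}} = - \frac{-883230}{-1 + \frac{22752404}{7}} = - \frac{-883230}{\frac{22752397}{7}} = - \frac{\left(-883230\right) 7}{22752397} = \left(-1\right) \left(- \frac{6182610}{22752397}\right) = \frac{6182610}{22752397}$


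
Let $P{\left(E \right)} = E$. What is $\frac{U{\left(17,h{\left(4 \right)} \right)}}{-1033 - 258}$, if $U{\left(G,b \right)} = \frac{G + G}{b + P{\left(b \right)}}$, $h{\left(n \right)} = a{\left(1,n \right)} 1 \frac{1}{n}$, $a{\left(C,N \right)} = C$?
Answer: $- \frac{68}{1291} \approx -0.052672$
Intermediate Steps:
$h{\left(n \right)} = \frac{1}{n}$ ($h{\left(n \right)} = 1 \cdot 1 \frac{1}{n} = 1 \frac{1}{n} = \frac{1}{n}$)
$U{\left(G,b \right)} = \frac{G}{b}$ ($U{\left(G,b \right)} = \frac{G + G}{b + b} = \frac{2 G}{2 b} = 2 G \frac{1}{2 b} = \frac{G}{b}$)
$\frac{U{\left(17,h{\left(4 \right)} \right)}}{-1033 - 258} = \frac{17 \frac{1}{\frac{1}{4}}}{-1033 - 258} = \frac{17 \frac{1}{\frac{1}{4}}}{-1291} = 17 \cdot 4 \left(- \frac{1}{1291}\right) = 68 \left(- \frac{1}{1291}\right) = - \frac{68}{1291}$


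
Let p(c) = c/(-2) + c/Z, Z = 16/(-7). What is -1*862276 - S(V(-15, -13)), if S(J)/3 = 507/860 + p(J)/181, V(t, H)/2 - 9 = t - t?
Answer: -268444227847/311320 ≈ -8.6228e+5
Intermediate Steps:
Z = -16/7 (Z = 16*(-1/7) = -16/7 ≈ -2.2857)
V(t, H) = 18 (V(t, H) = 18 + 2*(t - t) = 18 + 2*0 = 18 + 0 = 18)
p(c) = -15*c/16 (p(c) = c/(-2) + c/(-16/7) = c*(-1/2) + c*(-7/16) = -c/2 - 7*c/16 = -15*c/16)
S(J) = 1521/860 - 45*J/2896 (S(J) = 3*(507/860 - 15*J/16/181) = 3*(507*(1/860) - 15*J/16*(1/181)) = 3*(507/860 - 15*J/2896) = 1521/860 - 45*J/2896)
-1*862276 - S(V(-15, -13)) = -1*862276 - (1521/860 - 45/2896*18) = -862276 - (1521/860 - 405/1448) = -862276 - 1*463527/311320 = -862276 - 463527/311320 = -268444227847/311320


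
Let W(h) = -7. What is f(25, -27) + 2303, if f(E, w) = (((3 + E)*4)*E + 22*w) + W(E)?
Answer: 4502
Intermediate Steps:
f(E, w) = -7 + 22*w + E*(12 + 4*E) (f(E, w) = (((3 + E)*4)*E + 22*w) - 7 = ((12 + 4*E)*E + 22*w) - 7 = (E*(12 + 4*E) + 22*w) - 7 = (22*w + E*(12 + 4*E)) - 7 = -7 + 22*w + E*(12 + 4*E))
f(25, -27) + 2303 = (-7 + 4*25**2 + 12*25 + 22*(-27)) + 2303 = (-7 + 4*625 + 300 - 594) + 2303 = (-7 + 2500 + 300 - 594) + 2303 = 2199 + 2303 = 4502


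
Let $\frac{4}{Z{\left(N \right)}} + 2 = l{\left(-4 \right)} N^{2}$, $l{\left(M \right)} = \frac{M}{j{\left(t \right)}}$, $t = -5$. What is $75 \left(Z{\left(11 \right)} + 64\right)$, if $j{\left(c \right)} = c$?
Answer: $\frac{379450}{79} \approx 4803.2$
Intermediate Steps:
$l{\left(M \right)} = - \frac{M}{5}$ ($l{\left(M \right)} = \frac{M}{-5} = M \left(- \frac{1}{5}\right) = - \frac{M}{5}$)
$Z{\left(N \right)} = \frac{4}{-2 + \frac{4 N^{2}}{5}}$ ($Z{\left(N \right)} = \frac{4}{-2 + \left(- \frac{1}{5}\right) \left(-4\right) N^{2}} = \frac{4}{-2 + \frac{4 N^{2}}{5}}$)
$75 \left(Z{\left(11 \right)} + 64\right) = 75 \left(\frac{10}{-5 + 2 \cdot 11^{2}} + 64\right) = 75 \left(\frac{10}{-5 + 2 \cdot 121} + 64\right) = 75 \left(\frac{10}{-5 + 242} + 64\right) = 75 \left(\frac{10}{237} + 64\right) = 75 \cdot \frac{15178}{237} = \frac{379450}{79}$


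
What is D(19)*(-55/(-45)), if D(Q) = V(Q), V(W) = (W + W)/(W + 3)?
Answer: 19/9 ≈ 2.1111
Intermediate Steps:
V(W) = 2*W/(3 + W) (V(W) = (2*W)/(3 + W) = 2*W/(3 + W))
D(Q) = 2*Q/(3 + Q)
D(19)*(-55/(-45)) = (2*19/(3 + 19))*(-55/(-45)) = (2*19/22)*(-55*(-1/45)) = (2*19*(1/22))*(11/9) = (19/11)*(11/9) = 19/9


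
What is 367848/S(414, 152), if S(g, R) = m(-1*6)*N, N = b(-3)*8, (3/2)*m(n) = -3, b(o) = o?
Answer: 15327/2 ≈ 7663.5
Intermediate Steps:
m(n) = -2 (m(n) = (2/3)*(-3) = -2)
N = -24 (N = -3*8 = -24)
S(g, R) = 48 (S(g, R) = -2*(-24) = 48)
367848/S(414, 152) = 367848/48 = 367848*(1/48) = 15327/2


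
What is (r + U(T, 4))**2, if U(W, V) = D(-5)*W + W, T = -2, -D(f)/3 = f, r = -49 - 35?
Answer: 13456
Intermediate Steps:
r = -84
D(f) = -3*f
U(W, V) = 16*W (U(W, V) = (-3*(-5))*W + W = 15*W + W = 16*W)
(r + U(T, 4))**2 = (-84 + 16*(-2))**2 = (-84 - 32)**2 = (-116)**2 = 13456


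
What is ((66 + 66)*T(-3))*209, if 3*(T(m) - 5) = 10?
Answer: 229900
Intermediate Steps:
T(m) = 25/3 (T(m) = 5 + (1/3)*10 = 5 + 10/3 = 25/3)
((66 + 66)*T(-3))*209 = ((66 + 66)*(25/3))*209 = (132*(25/3))*209 = 1100*209 = 229900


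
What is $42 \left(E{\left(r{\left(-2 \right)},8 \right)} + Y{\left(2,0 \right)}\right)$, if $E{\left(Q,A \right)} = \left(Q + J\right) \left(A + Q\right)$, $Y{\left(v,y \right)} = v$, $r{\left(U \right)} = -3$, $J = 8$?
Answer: $1134$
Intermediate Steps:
$E{\left(Q,A \right)} = \left(8 + Q\right) \left(A + Q\right)$ ($E{\left(Q,A \right)} = \left(Q + 8\right) \left(A + Q\right) = \left(8 + Q\right) \left(A + Q\right)$)
$42 \left(E{\left(r{\left(-2 \right)},8 \right)} + Y{\left(2,0 \right)}\right) = 42 \left(\left(\left(-3\right)^{2} + 8 \cdot 8 + 8 \left(-3\right) + 8 \left(-3\right)\right) + 2\right) = 42 \left(\left(9 + 64 - 24 - 24\right) + 2\right) = 42 \left(25 + 2\right) = 42 \cdot 27 = 1134$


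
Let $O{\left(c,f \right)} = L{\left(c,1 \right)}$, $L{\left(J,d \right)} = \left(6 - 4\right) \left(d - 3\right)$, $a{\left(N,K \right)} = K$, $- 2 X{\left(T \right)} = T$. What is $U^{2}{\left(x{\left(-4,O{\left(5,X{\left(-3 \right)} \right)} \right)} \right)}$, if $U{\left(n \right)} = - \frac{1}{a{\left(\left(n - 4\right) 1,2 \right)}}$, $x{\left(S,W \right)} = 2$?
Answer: $\frac{1}{4} \approx 0.25$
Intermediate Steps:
$X{\left(T \right)} = - \frac{T}{2}$
$L{\left(J,d \right)} = -6 + 2 d$ ($L{\left(J,d \right)} = 2 \left(-3 + d\right) = -6 + 2 d$)
$O{\left(c,f \right)} = -4$ ($O{\left(c,f \right)} = -6 + 2 \cdot 1 = -6 + 2 = -4$)
$U{\left(n \right)} = - \frac{1}{2}$
$U^{2}{\left(x{\left(-4,O{\left(5,X{\left(-3 \right)} \right)} \right)} \right)} = \left(- \frac{1}{2}\right)^{2} = \frac{1}{4}$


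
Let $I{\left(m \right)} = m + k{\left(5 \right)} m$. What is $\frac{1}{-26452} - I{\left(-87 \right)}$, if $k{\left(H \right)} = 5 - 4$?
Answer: $\frac{4602647}{26452} \approx 174.0$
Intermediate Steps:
$k{\left(H \right)} = 1$ ($k{\left(H \right)} = 5 - 4 = 1$)
$I{\left(m \right)} = 2 m$ ($I{\left(m \right)} = m + 1 m = m + m = 2 m$)
$\frac{1}{-26452} - I{\left(-87 \right)} = \frac{1}{-26452} - 2 \left(-87\right) = - \frac{1}{26452} - -174 = - \frac{1}{26452} + 174 = \frac{4602647}{26452}$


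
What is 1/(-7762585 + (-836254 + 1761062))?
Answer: -1/6837777 ≈ -1.4625e-7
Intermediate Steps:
1/(-7762585 + (-836254 + 1761062)) = 1/(-7762585 + 924808) = 1/(-6837777) = -1/6837777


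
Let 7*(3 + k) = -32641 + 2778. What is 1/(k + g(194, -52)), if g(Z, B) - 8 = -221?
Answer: -7/31375 ≈ -0.00022311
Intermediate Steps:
g(Z, B) = -213 (g(Z, B) = 8 - 221 = -213)
k = -29884/7 (k = -3 + (-32641 + 2778)/7 = -3 + (⅐)*(-29863) = -3 - 29863/7 = -29884/7 ≈ -4269.1)
1/(k + g(194, -52)) = 1/(-29884/7 - 213) = 1/(-31375/7) = -7/31375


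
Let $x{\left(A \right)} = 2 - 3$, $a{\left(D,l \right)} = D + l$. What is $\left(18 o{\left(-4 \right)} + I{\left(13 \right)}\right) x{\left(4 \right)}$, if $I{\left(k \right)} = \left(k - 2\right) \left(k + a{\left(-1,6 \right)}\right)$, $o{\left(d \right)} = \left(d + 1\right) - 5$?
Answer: $-54$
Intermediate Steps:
$o{\left(d \right)} = -4 + d$ ($o{\left(d \right)} = \left(1 + d\right) - 5 = -4 + d$)
$x{\left(A \right)} = -1$
$I{\left(k \right)} = \left(-2 + k\right) \left(5 + k\right)$ ($I{\left(k \right)} = \left(k - 2\right) \left(k + \left(-1 + 6\right)\right) = \left(-2 + k\right) \left(k + 5\right) = \left(-2 + k\right) \left(5 + k\right)$)
$\left(18 o{\left(-4 \right)} + I{\left(13 \right)}\right) x{\left(4 \right)} = \left(18 \left(-4 - 4\right) + \left(-10 + 13^{2} + 3 \cdot 13\right)\right) \left(-1\right) = \left(18 \left(-8\right) + \left(-10 + 169 + 39\right)\right) \left(-1\right) = \left(-144 + 198\right) \left(-1\right) = 54 \left(-1\right) = -54$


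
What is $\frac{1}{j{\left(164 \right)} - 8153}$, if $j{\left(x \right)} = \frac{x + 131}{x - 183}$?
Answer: $- \frac{19}{155202} \approx -0.00012242$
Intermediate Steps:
$j{\left(x \right)} = \frac{131 + x}{-183 + x}$
$\frac{1}{j{\left(164 \right)} - 8153} = \frac{1}{\frac{131 + 164}{-183 + 164} - 8153} = \frac{1}{\frac{1}{-19} \cdot 295 - 8153} = \frac{1}{\left(- \frac{1}{19}\right) 295 - 8153} = \frac{1}{- \frac{295}{19} - 8153} = \frac{1}{- \frac{155202}{19}} = - \frac{19}{155202}$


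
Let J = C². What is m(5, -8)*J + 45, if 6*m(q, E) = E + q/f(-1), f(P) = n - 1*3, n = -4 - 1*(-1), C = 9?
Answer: -297/4 ≈ -74.250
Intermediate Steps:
n = -3 (n = -4 + 1 = -3)
J = 81 (J = 9² = 81)
f(P) = -6 (f(P) = -3 - 1*3 = -3 - 3 = -6)
m(q, E) = -q/36 + E/6 (m(q, E) = (E + q/(-6))/6 = (E + q*(-⅙))/6 = (E - q/6)/6 = -q/36 + E/6)
m(5, -8)*J + 45 = (-1/36*5 + (⅙)*(-8))*81 + 45 = (-5/36 - 4/3)*81 + 45 = -53/36*81 + 45 = -477/4 + 45 = -297/4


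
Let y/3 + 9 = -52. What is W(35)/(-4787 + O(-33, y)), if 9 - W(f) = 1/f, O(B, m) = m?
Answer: -157/86975 ≈ -0.0018051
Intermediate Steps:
y = -183 (y = -27 + 3*(-52) = -27 - 156 = -183)
W(f) = 9 - 1/f
W(35)/(-4787 + O(-33, y)) = (9 - 1/35)/(-4787 - 183) = (9 - 1*1/35)/(-4970) = (9 - 1/35)*(-1/4970) = (314/35)*(-1/4970) = -157/86975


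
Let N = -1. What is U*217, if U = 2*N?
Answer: -434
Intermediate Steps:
U = -2 (U = 2*(-1) = -2)
U*217 = -2*217 = -434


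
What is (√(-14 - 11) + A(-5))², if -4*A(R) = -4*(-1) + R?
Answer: -399/16 + 5*I/2 ≈ -24.938 + 2.5*I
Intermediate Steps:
A(R) = -1 - R/4 (A(R) = -(-4*(-1) + R)/4 = -(4 + R)/4 = -1 - R/4)
(√(-14 - 11) + A(-5))² = (√(-14 - 11) + (-1 - ¼*(-5)))² = (√(-25) + (-1 + 5/4))² = (5*I + ¼)² = (¼ + 5*I)²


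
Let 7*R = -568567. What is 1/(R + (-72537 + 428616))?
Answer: 7/1923986 ≈ 3.6383e-6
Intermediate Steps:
R = -568567/7 (R = (1/7)*(-568567) = -568567/7 ≈ -81224.)
1/(R + (-72537 + 428616)) = 1/(-568567/7 + (-72537 + 428616)) = 1/(-568567/7 + 356079) = 1/(1923986/7) = 7/1923986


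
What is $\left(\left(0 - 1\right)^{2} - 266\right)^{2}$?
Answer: $70225$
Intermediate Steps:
$\left(\left(0 - 1\right)^{2} - 266\right)^{2} = \left(\left(-1\right)^{2} - 266\right)^{2} = \left(1 - 266\right)^{2} = \left(-265\right)^{2} = 70225$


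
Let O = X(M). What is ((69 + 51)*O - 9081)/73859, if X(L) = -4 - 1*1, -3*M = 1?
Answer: -9681/73859 ≈ -0.13107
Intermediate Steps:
M = -⅓ (M = -⅓*1 = -⅓ ≈ -0.33333)
X(L) = -5 (X(L) = -4 - 1 = -5)
O = -5
((69 + 51)*O - 9081)/73859 = ((69 + 51)*(-5) - 9081)/73859 = (120*(-5) - 9081)*(1/73859) = (-600 - 9081)*(1/73859) = -9681*1/73859 = -9681/73859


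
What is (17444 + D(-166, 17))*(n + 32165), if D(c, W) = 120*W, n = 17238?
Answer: 962568052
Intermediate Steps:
(17444 + D(-166, 17))*(n + 32165) = (17444 + 120*17)*(17238 + 32165) = (17444 + 2040)*49403 = 19484*49403 = 962568052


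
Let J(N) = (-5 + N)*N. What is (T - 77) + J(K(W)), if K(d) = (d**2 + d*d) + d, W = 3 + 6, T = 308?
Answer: 28617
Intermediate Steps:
W = 9
K(d) = d + 2*d**2 (K(d) = (d**2 + d**2) + d = 2*d**2 + d = d + 2*d**2)
J(N) = N*(-5 + N)
(T - 77) + J(K(W)) = (308 - 77) + (9*(1 + 2*9))*(-5 + 9*(1 + 2*9)) = 231 + (9*(1 + 18))*(-5 + 9*(1 + 18)) = 231 + (9*19)*(-5 + 9*19) = 231 + 171*(-5 + 171) = 231 + 171*166 = 231 + 28386 = 28617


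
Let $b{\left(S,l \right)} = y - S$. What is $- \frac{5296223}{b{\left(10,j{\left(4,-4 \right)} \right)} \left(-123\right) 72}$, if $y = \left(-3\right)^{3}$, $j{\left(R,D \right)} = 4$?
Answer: $- \frac{5296223}{327672} \approx -16.163$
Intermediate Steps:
$y = -27$
$b{\left(S,l \right)} = -27 - S$
$- \frac{5296223}{b{\left(10,j{\left(4,-4 \right)} \right)} \left(-123\right) 72} = - \frac{5296223}{\left(-27 - 10\right) \left(-123\right) 72} = - \frac{5296223}{\left(-37\right) \left(-123\right) 72} = - \frac{5296223}{4551 \cdot 72} = - \frac{5296223}{327672}$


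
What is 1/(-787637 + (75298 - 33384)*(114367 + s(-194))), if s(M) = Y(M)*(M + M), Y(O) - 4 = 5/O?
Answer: 1/4728159413 ≈ 2.1150e-10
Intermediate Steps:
Y(O) = 4 + 5/O
s(M) = 2*M*(4 + 5/M) (s(M) = (4 + 5/M)*(M + M) = (4 + 5/M)*(2*M) = 2*M*(4 + 5/M))
1/(-787637 + (75298 - 33384)*(114367 + s(-194))) = 1/(-787637 + (75298 - 33384)*(114367 + (10 + 8*(-194)))) = 1/(-787637 + 41914*(114367 + (10 - 1552))) = 1/(-787637 + 41914*(114367 - 1542)) = 1/(-787637 + 41914*112825) = 1/(-787637 + 4728947050) = 1/4728159413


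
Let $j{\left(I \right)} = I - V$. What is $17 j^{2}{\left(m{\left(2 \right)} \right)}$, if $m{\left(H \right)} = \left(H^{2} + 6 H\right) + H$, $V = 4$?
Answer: $3332$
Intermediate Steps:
$m{\left(H \right)} = H^{2} + 7 H$
$j{\left(I \right)} = -4 + I$ ($j{\left(I \right)} = I - 4 = -4 + I$)
$17 j^{2}{\left(m{\left(2 \right)} \right)} = 17 \left(-4 + 2 \left(7 + 2\right)\right)^{2} = 17 \left(-4 + 2 \cdot 9\right)^{2} = 17 \left(-4 + 18\right)^{2} = 17 \cdot 14^{2} = 17 \cdot 196 = 3332$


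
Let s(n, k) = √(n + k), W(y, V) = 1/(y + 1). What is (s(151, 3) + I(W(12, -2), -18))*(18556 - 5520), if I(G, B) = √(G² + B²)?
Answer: 13036*√154 + 13036*√54757/13 ≈ 3.9642e+5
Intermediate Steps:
W(y, V) = 1/(1 + y)
s(n, k) = √(k + n)
I(G, B) = √(B² + G²)
(s(151, 3) + I(W(12, -2), -18))*(18556 - 5520) = (√(3 + 151) + √((-18)² + (1/(1 + 12))²))*(18556 - 5520) = (√154 + √(324 + (1/13)²))*13036 = (√154 + √(324 + 1/169))*13036 = (√154 + √(54757/169))*13036 = (√154 + √54757/13)*13036 = 13036*√154 + 13036*√54757/13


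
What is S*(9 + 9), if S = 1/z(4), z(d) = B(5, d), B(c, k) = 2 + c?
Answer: 18/7 ≈ 2.5714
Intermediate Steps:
z(d) = 7 (z(d) = 2 + 5 = 7)
S = ⅐ (S = 1/7 = ⅐ ≈ 0.14286)
S*(9 + 9) = (9 + 9)/7 = (⅐)*18 = 18/7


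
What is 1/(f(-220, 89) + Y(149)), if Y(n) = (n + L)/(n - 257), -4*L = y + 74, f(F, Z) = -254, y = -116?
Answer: -216/55183 ≈ -0.0039143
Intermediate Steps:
L = 21/2 (L = -(-116 + 74)/4 = -¼*(-42) = 21/2 ≈ 10.500)
Y(n) = (21/2 + n)/(-257 + n) (Y(n) = (n + 21/2)/(n - 257) = (21/2 + n)/(-257 + n))
1/(f(-220, 89) + Y(149)) = 1/(-254 + (21/2 + 149)/(-257 + 149)) = 1/(-254 + (319/2)/(-108)) = 1/(-254 - 1/108*319/2) = 1/(-254 - 319/216) = 1/(-55183/216) = -216/55183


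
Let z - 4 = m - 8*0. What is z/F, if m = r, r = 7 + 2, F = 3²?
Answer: 13/9 ≈ 1.4444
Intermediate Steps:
F = 9
r = 9
m = 9
z = 13 (z = 4 + (9 - 8*0) = 4 + (9 + 0) = 4 + 9 = 13)
z/F = 13/9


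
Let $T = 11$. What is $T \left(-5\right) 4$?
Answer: $-220$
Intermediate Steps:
$T \left(-5\right) 4 = 11 \left(-5\right) 4 = \left(-55\right) 4 = -220$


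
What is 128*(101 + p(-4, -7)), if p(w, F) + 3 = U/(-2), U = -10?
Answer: 13184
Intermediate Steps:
p(w, F) = 2 (p(w, F) = -3 - 10/(-2) = -3 - 10*(-1/2) = -3 + 5 = 2)
128*(101 + p(-4, -7)) = 128*(101 + 2) = 128*103 = 13184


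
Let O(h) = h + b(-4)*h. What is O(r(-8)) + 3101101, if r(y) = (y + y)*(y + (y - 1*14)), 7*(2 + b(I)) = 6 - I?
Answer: 21709147/7 ≈ 3.1013e+6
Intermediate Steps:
b(I) = -8/7 - I/7 (b(I) = -2 + (6 - I)/7 = -2 + (6/7 - I/7) = -8/7 - I/7)
r(y) = 2*y*(-14 + 2*y) (r(y) = (2*y)*(y + (y - 14)) = (2*y)*(y + (-14 + y)) = (2*y)*(-14 + 2*y) = 2*y*(-14 + 2*y))
O(h) = 3*h/7 (O(h) = h + (-8/7 - 1/7*(-4))*h = h + (-8/7 + 4/7)*h = h - 4*h/7 = 3*h/7)
O(r(-8)) + 3101101 = 3*(4*(-8)*(-7 - 8))/7 + 3101101 = 3*(4*(-8)*(-15))/7 + 3101101 = (3/7)*480 + 3101101 = 1440/7 + 3101101 = 21709147/7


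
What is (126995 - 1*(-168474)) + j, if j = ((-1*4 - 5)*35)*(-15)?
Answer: 300194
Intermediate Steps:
j = 4725 (j = ((-4 - 5)*35)*(-15) = -9*35*(-15) = -315*(-15) = 4725)
(126995 - 1*(-168474)) + j = (126995 - 1*(-168474)) + 4725 = (126995 + 168474) + 4725 = 295469 + 4725 = 300194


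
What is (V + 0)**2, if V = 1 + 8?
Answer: 81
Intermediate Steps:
V = 9
(V + 0)**2 = (9 + 0)**2 = 9**2 = 81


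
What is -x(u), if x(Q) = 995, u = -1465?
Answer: -995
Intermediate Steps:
-x(u) = -1*995 = -995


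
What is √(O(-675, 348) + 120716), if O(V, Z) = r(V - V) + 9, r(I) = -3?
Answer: √120722 ≈ 347.45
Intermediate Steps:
O(V, Z) = 6 (O(V, Z) = -3 + 9 = 6)
√(O(-675, 348) + 120716) = √(6 + 120716) = √120722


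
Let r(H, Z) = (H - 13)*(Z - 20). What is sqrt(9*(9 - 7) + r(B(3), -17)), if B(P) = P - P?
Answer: sqrt(499) ≈ 22.338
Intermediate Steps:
B(P) = 0
r(H, Z) = (-20 + Z)*(-13 + H) (r(H, Z) = (-13 + H)*(-20 + Z) = (-20 + Z)*(-13 + H))
sqrt(9*(9 - 7) + r(B(3), -17)) = sqrt(9*(9 - 7) + (260 - 20*0 - 13*(-17) + 0*(-17))) = sqrt(9*2 + (260 + 0 + 221 + 0)) = sqrt(18 + 481) = sqrt(499)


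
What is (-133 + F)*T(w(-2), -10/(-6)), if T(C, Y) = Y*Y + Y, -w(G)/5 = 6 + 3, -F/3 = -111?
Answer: 8000/9 ≈ 888.89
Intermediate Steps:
F = 333 (F = -3*(-111) = 333)
w(G) = -45 (w(G) = -5*(6 + 3) = -5*9 = -45)
T(C, Y) = Y + Y² (T(C, Y) = Y² + Y = Y + Y²)
(-133 + F)*T(w(-2), -10/(-6)) = (-133 + 333)*((-10/(-6))*(1 - 10/(-6))) = 200*((-10*(-⅙))*(1 - 10*(-⅙))) = 200*(5*(1 + 5/3)/3) = 200*((5/3)*(8/3)) = 200*(40/9) = 8000/9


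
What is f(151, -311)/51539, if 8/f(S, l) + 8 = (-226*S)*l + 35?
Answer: 8/546994384807 ≈ 1.4625e-11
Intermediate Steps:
f(S, l) = 8/(27 - 226*S*l) (f(S, l) = 8/(-8 + ((-226*S)*l + 35)) = 8/(-8 + (-226*S*l + 35)) = 8/(-8 + (35 - 226*S*l)) = 8/(27 - 226*S*l))
f(151, -311)/51539 = -8/(-27 + 226*151*(-311))/51539 = -8/(-27 - 10613186)*(1/51539) = -8/(-10613213)*(1/51539) = -8*(-1/10613213)*(1/51539) = (8/10613213)*(1/51539) = 8/546994384807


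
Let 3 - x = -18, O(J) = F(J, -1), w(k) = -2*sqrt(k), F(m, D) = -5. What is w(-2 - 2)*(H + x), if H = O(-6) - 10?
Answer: -24*I ≈ -24.0*I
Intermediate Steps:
O(J) = -5
x = 21 (x = 3 - 1*(-18) = 3 + 18 = 21)
H = -15 (H = -5 - 10 = -15)
w(-2 - 2)*(H + x) = (-2*sqrt(-2 - 2))*(-15 + 21) = -4*I*6 = -24*I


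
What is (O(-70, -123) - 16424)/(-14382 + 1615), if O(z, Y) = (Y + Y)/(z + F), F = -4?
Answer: 607565/472379 ≈ 1.2862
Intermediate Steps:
O(z, Y) = 2*Y/(-4 + z) (O(z, Y) = (Y + Y)/(z - 4) = (2*Y)/(-4 + z) = 2*Y/(-4 + z))
(O(-70, -123) - 16424)/(-14382 + 1615) = (2*(-123)/(-4 - 70) - 16424)/(-14382 + 1615) = (2*(-123)/(-74) - 16424)/(-12767) = (2*(-123)*(-1/74) - 16424)*(-1/12767) = (123/37 - 16424)*(-1/12767) = -607565/37*(-1/12767) = 607565/472379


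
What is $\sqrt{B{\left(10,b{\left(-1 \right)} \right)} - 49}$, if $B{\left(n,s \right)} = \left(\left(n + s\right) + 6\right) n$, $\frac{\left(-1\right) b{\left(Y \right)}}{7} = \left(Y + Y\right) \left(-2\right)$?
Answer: $13 i \approx 13.0 i$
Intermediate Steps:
$b{\left(Y \right)} = 28 Y$ ($b{\left(Y \right)} = - 7 \left(Y + Y\right) \left(-2\right) = - 7 \cdot 2 Y \left(-2\right) = - 7 \left(- 4 Y\right) = 28 Y$)
$B{\left(n,s \right)} = n \left(6 + n + s\right)$ ($B{\left(n,s \right)} = \left(6 + n + s\right) n = n \left(6 + n + s\right)$)
$\sqrt{B{\left(10,b{\left(-1 \right)} \right)} - 49} = \sqrt{10 \left(6 + 10 + 28 \left(-1\right)\right) - 49} = \sqrt{10 \left(6 + 10 - 28\right) - 49} = \sqrt{10 \left(-12\right) - 49} = \sqrt{-120 - 49} = \sqrt{-169} = 13 i$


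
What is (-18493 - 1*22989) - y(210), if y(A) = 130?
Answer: -41612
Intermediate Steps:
(-18493 - 1*22989) - y(210) = (-18493 - 1*22989) - 1*130 = (-18493 - 22989) - 130 = -41482 - 130 = -41612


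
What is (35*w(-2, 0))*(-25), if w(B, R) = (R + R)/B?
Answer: 0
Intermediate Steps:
w(B, R) = 2*R/B (w(B, R) = (2*R)/B = 2*R/B)
(35*w(-2, 0))*(-25) = (35*(2*0/(-2)))*(-25) = (35*(2*0*(-½)))*(-25) = (35*0)*(-25) = 0*(-25) = 0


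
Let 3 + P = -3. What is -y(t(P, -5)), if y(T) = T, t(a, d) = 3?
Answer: -3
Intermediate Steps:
P = -6 (P = -3 - 3 = -6)
-y(t(P, -5)) = -1*3 = -3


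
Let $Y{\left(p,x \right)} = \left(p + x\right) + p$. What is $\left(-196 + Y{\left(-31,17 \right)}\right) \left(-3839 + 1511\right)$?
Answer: $561048$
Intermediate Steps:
$Y{\left(p,x \right)} = x + 2 p$
$\left(-196 + Y{\left(-31,17 \right)}\right) \left(-3839 + 1511\right) = \left(-196 + \left(17 + 2 \left(-31\right)\right)\right) \left(-3839 + 1511\right) = \left(-196 + \left(17 - 62\right)\right) \left(-2328\right) = \left(-196 - 45\right) \left(-2328\right) = \left(-241\right) \left(-2328\right) = 561048$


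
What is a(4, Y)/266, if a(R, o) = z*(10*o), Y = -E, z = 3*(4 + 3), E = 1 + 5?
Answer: -90/19 ≈ -4.7368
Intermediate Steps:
E = 6
z = 21 (z = 3*7 = 21)
Y = -6 (Y = -1*6 = -6)
a(R, o) = 210*o (a(R, o) = 21*(10*o) = 210*o)
a(4, Y)/266 = (210*(-6))/266 = -1260*1/266 = -90/19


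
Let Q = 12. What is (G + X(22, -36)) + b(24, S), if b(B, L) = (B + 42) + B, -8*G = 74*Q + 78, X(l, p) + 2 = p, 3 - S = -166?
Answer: -275/4 ≈ -68.750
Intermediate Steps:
S = 169 (S = 3 - 1*(-166) = 3 + 166 = 169)
X(l, p) = -2 + p
G = -483/4 (G = -(74*12 + 78)/8 = -(888 + 78)/8 = -⅛*966 = -483/4 ≈ -120.75)
b(B, L) = 42 + 2*B (b(B, L) = (42 + B) + B = 42 + 2*B)
(G + X(22, -36)) + b(24, S) = (-483/4 + (-2 - 36)) + (42 + 2*24) = (-483/4 - 38) + (42 + 48) = -635/4 + 90 = -275/4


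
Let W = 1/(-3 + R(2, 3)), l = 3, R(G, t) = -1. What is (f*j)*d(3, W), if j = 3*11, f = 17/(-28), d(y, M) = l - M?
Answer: -7293/112 ≈ -65.116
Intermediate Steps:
W = -1/4 (W = 1/(-3 - 1) = 1/(-4) = -1/4 ≈ -0.25000)
d(y, M) = 3 - M
f = -17/28 (f = 17*(-1/28) = -17/28 ≈ -0.60714)
j = 33
(f*j)*d(3, W) = (-17/28*33)*(3 - 1*(-1/4)) = -561*(3 + 1/4)/28 = -561/28*13/4 = -7293/112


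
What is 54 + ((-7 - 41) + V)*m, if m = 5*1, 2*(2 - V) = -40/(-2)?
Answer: -226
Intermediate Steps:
V = -8 (V = 2 - (-20)/(-2) = 2 - (-20)*(-1)/2 = 2 - ½*20 = 2 - 10 = -8)
m = 5
54 + ((-7 - 41) + V)*m = 54 + ((-7 - 41) - 8)*5 = 54 + (-48 - 8)*5 = 54 - 56*5 = 54 - 280 = -226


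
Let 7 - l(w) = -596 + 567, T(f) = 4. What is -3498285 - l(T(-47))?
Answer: -3498321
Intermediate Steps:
l(w) = 36 (l(w) = 7 - (-596 + 567) = 7 - 1*(-29) = 7 + 29 = 36)
-3498285 - l(T(-47)) = -3498285 - 1*36 = -3498285 - 36 = -3498321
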